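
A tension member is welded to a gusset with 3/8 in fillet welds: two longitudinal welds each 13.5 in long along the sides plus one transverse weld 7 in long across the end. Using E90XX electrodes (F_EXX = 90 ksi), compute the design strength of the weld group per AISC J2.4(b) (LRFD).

φR_n ≈ 365 kips

t_e = 0.707 × 0.375 = 0.2651 in.
R_nwl = 0.6 × 90 × 0.2651 × 27 = 386.6 kips (longitudinal, 2 welds).
R_nwt = 0.6 × 90 × 0.2651 × 7 = 100.2 kips (transverse, base value).
(i) R_nwl + R_nwt = 486.8 kips; (ii) 0.85 R_nwl + 1.5 R_nwt = 478.9 kips.
R_n = max = 486.8 kips [governs: (i)]; φR_n = 365.1 kips.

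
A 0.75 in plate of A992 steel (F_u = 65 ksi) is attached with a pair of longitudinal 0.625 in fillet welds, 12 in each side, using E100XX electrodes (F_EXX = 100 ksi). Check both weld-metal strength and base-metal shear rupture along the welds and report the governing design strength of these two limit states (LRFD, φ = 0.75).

φR_n ≈ 477 kip (weld metal governs)

t_e = 0.707 × 0.625 = 0.4419 in; L = 24 in.
Weld metal: φR_n = 0.75 × 0.6 × 100 × 0.4419 × 24 = 477.2 kip.
Base metal (shear rupture): φR_n = 0.75 × 0.6 × 65 × 0.75 × 24 = 526.5 kip.
Governing: weld metal.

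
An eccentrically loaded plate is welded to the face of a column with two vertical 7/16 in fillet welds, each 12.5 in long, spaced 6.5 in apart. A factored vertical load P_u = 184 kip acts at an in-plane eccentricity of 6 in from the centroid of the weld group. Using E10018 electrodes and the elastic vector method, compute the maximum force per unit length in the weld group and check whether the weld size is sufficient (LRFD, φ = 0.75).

f_max ≈ 17.8 kip/in; NOT adequate

E100XX → F_EXX = 100 ksi.
Total weld length L_w = 25 in. Treat welds as unit-width lines.
Polar moment about centroid: J = 2[d³/12 + d(b/2)²] = 2[12.5³/12 + 12.5×3.25²] = 589.6 in³.
Direct shear f_v = P/L_w = 184 / 25 = 7.36 kip/in (vertical).
Torsion M = P·e = 184 × 6 = 1104 kip·in.
Critical point at (x, y) = (3.25, 6.25) from centroid. f_tx = M·y/J = 11.7 kip/in; f_ty = M·x/J = 6.086 kip/in.
Resultant f_max = √[f_tx² + (f_v + f_ty)²] = √[11.7² + (7.36 + 6.086)²] = 17.83 kip/in.
Capacity per unit length: φr_n = 0.75 × 0.6 × 100 × (0.707 × 0.4375) = 13.92 kip/in.
17.83 > 13.92 → NOT adequate.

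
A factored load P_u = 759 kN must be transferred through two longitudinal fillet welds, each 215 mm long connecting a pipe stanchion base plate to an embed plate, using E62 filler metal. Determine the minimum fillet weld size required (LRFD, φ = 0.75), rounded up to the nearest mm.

w = 9 mm

E62XX → F_EXX = 620 MPa.
Total weld length L = 430 mm.
Required throat t_e = P_u / (φ × 0.6 F_EXX × L) = 759 / (0.75 × 0.6 × 620 × 430 × 10⁻³) = 6.327 mm.
Required leg w = t_e / 0.707 = 8.948 mm → use 9 mm.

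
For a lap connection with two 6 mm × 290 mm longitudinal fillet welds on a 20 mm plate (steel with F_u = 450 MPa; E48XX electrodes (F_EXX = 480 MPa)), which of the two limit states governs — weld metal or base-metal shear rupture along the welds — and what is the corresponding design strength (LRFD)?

φR_n ≈ 531 kN (weld metal governs)

t_e = 0.707 × 6 = 4.242 mm; L = 580 mm.
Weld metal: φR_n = 0.75 × 0.6 × 480 × 4.242 × 580 × 10⁻³ = 531.4 kN.
Base metal (shear rupture): φR_n = 0.75 × 0.6 × 450 × 20 × 580 × 10⁻³ = 2349 kN.
Governing: weld metal.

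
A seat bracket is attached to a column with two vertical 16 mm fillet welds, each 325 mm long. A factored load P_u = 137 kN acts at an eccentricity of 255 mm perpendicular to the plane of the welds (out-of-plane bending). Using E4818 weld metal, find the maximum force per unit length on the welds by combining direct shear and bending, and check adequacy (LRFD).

E48XX → F_EXX = 480 MPa.
L_w = 2 × 325 = 650 mm; section modulus (unit throat) S = 2 × L²/6 = 35210 mm².
Direct shear f_v = P/L_w = 137×10³/650 = 210.8 N/mm.
Moment M = P × e = 137×10³ × 255 = 34935000 N·mm; bending f_b = M/S = 992.2 N/mm.
f_max = √(f_v² + f_b²) = √(210.8² + 992.2²) = 1014 N/mm.
φr_n = 0.75 × 0.6 × 480 × (0.707 × 16) = 2443 N/mm → adequate.

f_max ≈ 1010 N/mm; adequate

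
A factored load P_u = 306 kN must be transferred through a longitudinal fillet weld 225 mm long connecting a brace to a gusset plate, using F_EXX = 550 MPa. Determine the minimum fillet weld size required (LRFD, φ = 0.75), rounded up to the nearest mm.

Total weld length L = 225 mm.
Required throat t_e = P_u / (φ × 0.6 F_EXX × L) = 306 / (0.75 × 0.6 × 550 × 225 × 10⁻³) = 5.495 mm.
Required leg w = t_e / 0.707 = 7.772 mm → use 8 mm.

w = 8 mm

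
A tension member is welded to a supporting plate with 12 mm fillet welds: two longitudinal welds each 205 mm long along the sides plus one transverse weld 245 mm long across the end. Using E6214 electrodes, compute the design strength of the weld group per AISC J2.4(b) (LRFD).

E62XX → F_EXX = 620 MPa.
t_e = 0.707 × 12 = 8.484 mm.
R_nwl = 0.6 × 620 × 8.484 × 410 × 10⁻³ = 1294 kN (longitudinal, 2 welds).
R_nwt = 0.6 × 620 × 8.484 × 245 × 10⁻³ = 773.2 kN (transverse, base value).
(i) R_nwl + R_nwt = 2067 kN; (ii) 0.85 R_nwl + 1.5 R_nwt = 2260 kN.
R_n = max = 2260 kN [governs: (ii)]; φR_n = 1695 kN.

φR_n ≈ 1690 kN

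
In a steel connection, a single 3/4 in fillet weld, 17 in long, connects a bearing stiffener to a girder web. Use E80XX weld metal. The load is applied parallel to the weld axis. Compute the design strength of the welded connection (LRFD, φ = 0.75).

φR_n ≈ 325 kip

E80XX → F_EXX = 80 ksi.
Effective throat t_e = 0.707 × 0.75 = 0.5302 in.
Total length L = 17 in; A_we = 0.5302 × 17 = 9.014 in².
F_nw = 0.6 F_EXX = 0.6 × 80 = 48 ksi.
φR_n = 0.75 × 48 × 9.014 = 324.5 kip.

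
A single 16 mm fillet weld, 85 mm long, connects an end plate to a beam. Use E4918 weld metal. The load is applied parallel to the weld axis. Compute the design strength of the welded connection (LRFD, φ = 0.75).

E49XX → F_EXX = 490 MPa.
Effective throat t_e = 0.707 × 16 = 11.31 mm.
Total length L = 85 mm; A_we = 11.31 × 85 = 961.5 mm².
F_nw = 0.6 F_EXX = 0.6 × 490 = 294 MPa.
φR_n = 0.75 × 294 × 961.5 × 10⁻³ = 212 kN.

φR_n ≈ 212 kN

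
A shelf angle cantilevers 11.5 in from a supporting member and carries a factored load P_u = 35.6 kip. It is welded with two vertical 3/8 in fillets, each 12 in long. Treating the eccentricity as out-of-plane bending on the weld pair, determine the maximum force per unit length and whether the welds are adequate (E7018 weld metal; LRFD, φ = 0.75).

f_max ≈ 8.66 kip/in; NOT adequate

E70XX → F_EXX = 70 ksi.
L_w = 2 × 12 = 24 in; section modulus (unit throat) S = 2 × L²/6 = 48 in².
Direct shear f_v = P/L_w = 35.6/24 = 1.483 kip/in.
Moment M = P × e = 35.6 × 11.5 = 409.4 kip·in; bending f_b = M/S = 8.529 kip/in.
f_max = √(f_v² + f_b²) = √(1.483² + 8.529²) = 8.657 kip/in.
φr_n = 0.75 × 0.6 × 70 × (0.707 × 0.375) = 8.351 kip/in → NOT adequate.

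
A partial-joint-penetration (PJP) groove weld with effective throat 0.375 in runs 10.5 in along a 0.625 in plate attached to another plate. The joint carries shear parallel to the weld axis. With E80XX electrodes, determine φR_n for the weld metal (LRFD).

φR_n ≈ 142 kip

E80XX → F_EXX = 80 ksi.
Effective throat (given) t_e = 0.375 in.
A_we = 0.375 × 10.5 = 3.938 in².
F_nw = 0.6 F_EXX = 48 ksi.
φR_n = 0.75 × 48 × 3.938 = 141.8 kip.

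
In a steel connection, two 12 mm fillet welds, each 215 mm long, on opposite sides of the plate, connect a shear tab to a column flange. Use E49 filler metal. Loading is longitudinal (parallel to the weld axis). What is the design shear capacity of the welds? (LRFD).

E49XX → F_EXX = 490 MPa.
Effective throat t_e = 0.707 × 12 = 8.484 mm.
Total length L = 430 mm; A_we = 8.484 × 430 = 3648 mm².
F_nw = 0.6 F_EXX = 0.6 × 490 = 294 MPa.
φR_n = 0.75 × 294 × 3648 × 10⁻³ = 804.4 kN.

φR_n ≈ 804 kN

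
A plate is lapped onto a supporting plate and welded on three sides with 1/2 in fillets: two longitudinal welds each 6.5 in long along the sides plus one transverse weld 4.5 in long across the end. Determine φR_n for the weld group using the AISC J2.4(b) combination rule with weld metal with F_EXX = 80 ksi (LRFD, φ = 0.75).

φR_n ≈ 227 kip

t_e = 0.707 × 0.5 = 0.3535 in.
R_nwl = 0.6 × 80 × 0.3535 × 13 = 220.6 kip (longitudinal, 2 welds).
R_nwt = 0.6 × 80 × 0.3535 × 4.5 = 76.36 kip (transverse, base value).
(i) R_nwl + R_nwt = 296.9 kip; (ii) 0.85 R_nwl + 1.5 R_nwt = 302 kip.
R_n = max = 302 kip [governs: (ii)]; φR_n = 226.5 kip.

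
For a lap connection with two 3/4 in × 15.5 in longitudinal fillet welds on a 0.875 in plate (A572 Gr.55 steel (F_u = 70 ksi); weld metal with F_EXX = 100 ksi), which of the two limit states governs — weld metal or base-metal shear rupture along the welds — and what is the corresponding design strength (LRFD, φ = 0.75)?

φR_n ≈ 740 kips (weld metal governs)

t_e = 0.707 × 0.75 = 0.5302 in; L = 31 in.
Weld metal: φR_n = 0.75 × 0.6 × 100 × 0.5302 × 31 = 739.7 kips.
Base metal (shear rupture): φR_n = 0.75 × 0.6 × 70 × 0.875 × 31 = 854.4 kips.
Governing: weld metal.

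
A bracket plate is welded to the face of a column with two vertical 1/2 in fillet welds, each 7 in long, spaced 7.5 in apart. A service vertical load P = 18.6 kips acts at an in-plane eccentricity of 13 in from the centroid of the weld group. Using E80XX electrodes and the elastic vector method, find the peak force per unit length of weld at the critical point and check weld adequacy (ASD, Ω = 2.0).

f_max ≈ 5.92 kip/in; adequate

E80XX → F_EXX = 80 ksi.
Total weld length L_w = 14 in. Treat welds as unit-width lines.
Polar moment about centroid: J = 2[d³/12 + d(b/2)²] = 2[7³/12 + 7×3.75²] = 254 in³.
Direct shear f_v = P/L_w = 18.6 / 14 = 1.329 kip/in (vertical).
Torsion M = P·e = 18.6 × 13 = 241.8 kip·in.
Critical point at (x, y) = (3.75, 3.5) from centroid. f_tx = M·y/J = 3.331 kip/in; f_ty = M·x/J = 3.569 kip/in.
Resultant f_max = √[f_tx² + (f_v + f_ty)²] = √[3.331² + (1.329 + 3.569)²] = 5.923 kip/in.
Capacity per unit length: r_n/Ω = (1/2.0) × 0.6 × 80 × (0.707 × 0.5) = 8.484 kip/in.
5.923 ≤ 8.484 → adequate.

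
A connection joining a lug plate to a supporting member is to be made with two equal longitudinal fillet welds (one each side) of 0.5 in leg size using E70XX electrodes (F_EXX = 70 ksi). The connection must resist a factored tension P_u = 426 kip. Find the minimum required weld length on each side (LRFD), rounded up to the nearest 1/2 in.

Throat t_e = 0.707 × 0.5 = 0.3535 in.
φr_n = 0.75 × 0.6 × 70 × 0.3535 = 11.14 kip/in.
L_req = P_u / φr_n = 426 / 11.14 = 38.26 in total.
Per side: 38.26 / 2 = 19.13 in.
Round up → use L = 19.5 in on each side.

L = 19.5 in on each side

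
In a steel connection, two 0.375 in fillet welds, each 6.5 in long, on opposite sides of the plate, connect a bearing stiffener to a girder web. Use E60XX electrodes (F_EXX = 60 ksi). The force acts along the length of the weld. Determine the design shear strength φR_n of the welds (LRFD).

Effective throat t_e = 0.707 × 0.375 = 0.2651 in.
Total length L = 13 in; A_we = 0.2651 × 13 = 3.447 in².
F_nw = 0.6 F_EXX = 0.6 × 60 = 36 ksi.
φR_n = 0.75 × 36 × 3.447 = 93.06 kips.

φR_n ≈ 93.1 kips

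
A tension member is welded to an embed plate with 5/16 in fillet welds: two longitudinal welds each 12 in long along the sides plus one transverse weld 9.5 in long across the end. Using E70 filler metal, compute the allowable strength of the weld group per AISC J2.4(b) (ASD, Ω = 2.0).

R_n/Ω ≈ 161 kip

E70XX → F_EXX = 70 ksi.
t_e = 0.707 × 0.3125 = 0.2209 in.
R_nwl = 0.6 × 70 × 0.2209 × 24 = 222.7 kip (longitudinal, 2 welds).
R_nwt = 0.6 × 70 × 0.2209 × 9.5 = 88.15 kip (transverse, base value).
(i) R_nwl + R_nwt = 310.9 kip; (ii) 0.85 R_nwl + 1.5 R_nwt = 321.5 kip.
R_n = max = 321.5 kip [governs: (ii)]; R_n/Ω = 160.8 kip.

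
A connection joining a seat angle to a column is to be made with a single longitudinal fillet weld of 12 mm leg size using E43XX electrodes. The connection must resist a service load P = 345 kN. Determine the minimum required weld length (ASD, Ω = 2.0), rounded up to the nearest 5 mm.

E43XX → F_EXX = 430 MPa.
Throat t_e = 0.707 × 12 = 8.484 mm.
r_n/Ω = (0.6 × 430 × 8.484) / 2.0 = 1094 N/mm = 1.094 kN/mm.
L_req = P / (r_n/Ω) = 345 / 1.094 = 315.2 mm total.
Round up → use L = 320 mm.

L = 320 mm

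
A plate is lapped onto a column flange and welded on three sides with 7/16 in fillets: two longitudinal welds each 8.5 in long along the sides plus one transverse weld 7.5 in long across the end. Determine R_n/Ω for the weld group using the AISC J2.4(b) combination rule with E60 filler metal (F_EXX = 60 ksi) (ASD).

R_n/Ω ≈ 143 kip

t_e = 0.707 × 0.4375 = 0.3093 in.
R_nwl = 0.6 × 60 × 0.3093 × 17 = 189.3 kip (longitudinal, 2 welds).
R_nwt = 0.6 × 60 × 0.3093 × 7.5 = 83.51 kip (transverse, base value).
(i) R_nwl + R_nwt = 272.8 kip; (ii) 0.85 R_nwl + 1.5 R_nwt = 286.2 kip.
R_n = max = 286.2 kip [governs: (ii)]; R_n/Ω = 143.1 kip.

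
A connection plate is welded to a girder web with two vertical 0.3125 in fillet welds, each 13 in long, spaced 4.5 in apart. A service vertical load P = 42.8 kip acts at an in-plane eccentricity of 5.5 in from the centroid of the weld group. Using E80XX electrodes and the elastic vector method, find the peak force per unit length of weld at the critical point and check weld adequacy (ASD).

E80XX → F_EXX = 80 ksi.
Total weld length L_w = 26 in. Treat welds as unit-width lines.
Polar moment about centroid: J = 2[d³/12 + d(b/2)²] = 2[13³/12 + 13×2.25²] = 497.8 in³.
Direct shear f_v = P/L_w = 42.8 / 26 = 1.646 kip/in (vertical).
Torsion M = P·e = 42.8 × 5.5 = 235.4 kip·in.
Critical point at (x, y) = (2.25, 6.5) from centroid. f_tx = M·y/J = 3.074 kip/in; f_ty = M·x/J = 1.064 kip/in.
Resultant f_max = √[f_tx² + (f_v + f_ty)²] = √[3.074² + (1.646 + 1.064)²] = 4.098 kip/in.
Capacity per unit length: r_n/Ω = (1/2.0) × 0.6 × 80 × (0.707 × 0.3125) = 5.302 kip/in.
4.098 ≤ 5.302 → adequate.

f_max ≈ 4.1 kip/in; adequate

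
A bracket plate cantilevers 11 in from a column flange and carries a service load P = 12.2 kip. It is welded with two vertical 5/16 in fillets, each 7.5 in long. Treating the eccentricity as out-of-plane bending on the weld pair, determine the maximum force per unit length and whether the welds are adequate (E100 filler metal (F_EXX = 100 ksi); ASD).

f_max ≈ 7.2 kip/in; NOT adequate

L_w = 2 × 7.5 = 15 in; section modulus (unit throat) S = 2 × L²/6 = 18.75 in².
Direct shear f_v = P/L_w = 12.2/15 = 0.8133 kip/in.
Moment M = P × e = 12.2 × 11 = 134.2 kip·in; bending f_b = M/S = 7.157 kip/in.
f_max = √(f_v² + f_b²) = √(0.8133² + 7.157²) = 7.203 kip/in.
r_n/Ω = (1/2.0) × 0.6 × 100 × (0.707 × 0.3125) = 6.628 kip/in → NOT adequate.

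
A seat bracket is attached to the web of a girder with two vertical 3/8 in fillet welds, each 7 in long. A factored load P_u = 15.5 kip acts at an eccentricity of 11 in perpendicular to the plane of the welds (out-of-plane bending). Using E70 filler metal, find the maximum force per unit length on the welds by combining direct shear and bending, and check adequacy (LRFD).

f_max ≈ 10.5 kip/in; NOT adequate

E70XX → F_EXX = 70 ksi.
L_w = 2 × 7 = 14 in; section modulus (unit throat) S = 2 × L²/6 = 16.33 in².
Direct shear f_v = P/L_w = 15.5/14 = 1.107 kip/in.
Moment M = P × e = 15.5 × 11 = 170.5 kip·in; bending f_b = M/S = 10.44 kip/in.
f_max = √(f_v² + f_b²) = √(1.107² + 10.44²) = 10.5 kip/in.
φr_n = 0.75 × 0.6 × 70 × (0.707 × 0.375) = 8.351 kip/in → NOT adequate.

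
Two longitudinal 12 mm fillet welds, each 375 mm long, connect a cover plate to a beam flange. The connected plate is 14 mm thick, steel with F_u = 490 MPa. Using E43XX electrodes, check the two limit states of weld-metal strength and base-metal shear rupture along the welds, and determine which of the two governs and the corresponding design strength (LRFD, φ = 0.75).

φR_n ≈ 1230 kN (weld metal governs)

E43XX → F_EXX = 430 MPa.
t_e = 0.707 × 12 = 8.484 mm; L = 750 mm.
Weld metal: φR_n = 0.75 × 0.6 × 430 × 8.484 × 750 × 10⁻³ = 1231 kN.
Base metal (shear rupture): φR_n = 0.75 × 0.6 × 490 × 14 × 750 × 10⁻³ = 2315 kN.
Governing: weld metal.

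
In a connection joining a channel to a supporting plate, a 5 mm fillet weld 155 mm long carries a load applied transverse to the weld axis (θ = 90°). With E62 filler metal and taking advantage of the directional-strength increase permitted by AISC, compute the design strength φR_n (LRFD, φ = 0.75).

φR_n ≈ 229 kN

E62XX → F_EXX = 620 MPa.
t_e = 0.707 × 5 = 3.535 mm; A_we = 3.535 × 155 = 547.9 mm².
Directional factor: 1.0 + 0.5 sin^1.5(90°) = 1.5.
F_nw = 0.6 × 620 × 1.5 = 558 MPa.
φR_n = 0.75 × 558 × 547.9 × 10⁻³ = 229.3 kN.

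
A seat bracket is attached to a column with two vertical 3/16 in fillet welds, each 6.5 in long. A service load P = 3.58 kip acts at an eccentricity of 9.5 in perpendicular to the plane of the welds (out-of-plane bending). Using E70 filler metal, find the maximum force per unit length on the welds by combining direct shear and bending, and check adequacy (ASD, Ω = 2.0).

f_max ≈ 2.43 kip/in; adequate

E70XX → F_EXX = 70 ksi.
L_w = 2 × 6.5 = 13 in; section modulus (unit throat) S = 2 × L²/6 = 14.08 in².
Direct shear f_v = P/L_w = 3.58/13 = 0.2754 kip/in.
Moment M = P × e = 3.58 × 9.5 = 34.01 kip·in; bending f_b = M/S = 2.415 kip/in.
f_max = √(f_v² + f_b²) = √(0.2754² + 2.415²) = 2.431 kip/in.
r_n/Ω = (1/2.0) × 0.6 × 70 × (0.707 × 0.1875) = 2.784 kip/in → adequate.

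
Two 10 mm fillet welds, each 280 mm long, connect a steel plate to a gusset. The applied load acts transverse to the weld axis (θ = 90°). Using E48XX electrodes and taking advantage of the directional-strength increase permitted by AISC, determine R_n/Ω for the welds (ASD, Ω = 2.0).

E48XX → F_EXX = 480 MPa.
t_e = 0.707 × 10 = 7.07 mm; A_we = 7.07 × 560 = 3959 mm².
Directional factor: 1.0 + 0.5 sin^1.5(90°) = 1.5.
F_nw = 0.6 × 480 × 1.5 = 432 MPa.
R_n/Ω = (432 × 3959) / 2.0 × 10⁻³ = 855.2 kN.

R_n/Ω ≈ 855 kN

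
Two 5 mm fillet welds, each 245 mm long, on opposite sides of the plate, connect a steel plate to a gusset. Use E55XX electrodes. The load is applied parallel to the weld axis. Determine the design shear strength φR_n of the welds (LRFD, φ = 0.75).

φR_n ≈ 429 kN

E55XX → F_EXX = 550 MPa.
Effective throat t_e = 0.707 × 5 = 3.535 mm.
Total length L = 490 mm; A_we = 3.535 × 490 = 1732 mm².
F_nw = 0.6 F_EXX = 0.6 × 550 = 330 MPa.
φR_n = 0.75 × 330 × 1732 × 10⁻³ = 428.7 kN.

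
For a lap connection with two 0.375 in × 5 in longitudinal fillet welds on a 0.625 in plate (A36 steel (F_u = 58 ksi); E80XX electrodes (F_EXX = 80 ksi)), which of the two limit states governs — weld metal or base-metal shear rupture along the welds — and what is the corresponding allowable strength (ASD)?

R_n/Ω ≈ 63.6 kip (weld metal governs)

t_e = 0.707 × 0.375 = 0.2651 in; L = 10 in.
Weld metal: R_n/Ω = (1/2.0) × 0.6 × 80 × 0.2651 × 10 = 63.63 kip.
Base metal (shear rupture): R_n/Ω = (1/2.0) × 0.6 × 58 × 0.625 × 10 = 108.8 kip.
Governing: weld metal.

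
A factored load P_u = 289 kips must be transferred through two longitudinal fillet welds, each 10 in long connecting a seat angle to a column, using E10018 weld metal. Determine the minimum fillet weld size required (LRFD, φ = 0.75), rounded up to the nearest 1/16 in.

w = 1/2 in

E100XX → F_EXX = 100 ksi.
Total weld length L = 20 in.
Required throat t_e = P_u / (φ × 0.6 F_EXX × L) = 289 / (0.75 × 0.6 × 100 × 20) = 0.3211 in.
Required leg w = t_e / 0.707 = 0.4542 in → use 1/2 in.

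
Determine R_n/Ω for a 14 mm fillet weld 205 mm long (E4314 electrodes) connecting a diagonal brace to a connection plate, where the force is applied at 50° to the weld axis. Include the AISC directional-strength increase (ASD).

R_n/Ω ≈ 350 kN

E43XX → F_EXX = 430 MPa.
t_e = 0.707 × 14 = 9.898 mm; A_we = 9.898 × 205 = 2029 mm².
Directional factor: 1.0 + 0.5 sin^1.5(50°) = 1.335.
F_nw = 0.6 × 430 × 1.335 = 344.5 MPa.
R_n/Ω = (344.5 × 2029) / 2.0 × 10⁻³ = 349.5 kN.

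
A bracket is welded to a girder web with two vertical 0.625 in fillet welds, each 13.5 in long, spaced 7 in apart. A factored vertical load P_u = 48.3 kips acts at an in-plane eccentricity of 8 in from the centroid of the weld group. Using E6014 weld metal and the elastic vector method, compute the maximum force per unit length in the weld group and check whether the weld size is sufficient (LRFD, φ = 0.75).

E60XX → F_EXX = 60 ksi.
Total weld length L_w = 27 in. Treat welds as unit-width lines.
Polar moment about centroid: J = 2[d³/12 + d(b/2)²] = 2[13.5³/12 + 13.5×3.5²] = 740.8 in³.
Direct shear f_v = P/L_w = 48.3 / 27 = 1.789 kip/in (vertical).
Torsion M = P·e = 48.3 × 8 = 386.4 kip·in.
Critical point at (x, y) = (3.5, 6.75) from centroid. f_tx = M·y/J = 3.521 kip/in; f_ty = M·x/J = 1.826 kip/in.
Resultant f_max = √[f_tx² + (f_v + f_ty)²] = √[3.521² + (1.789 + 1.826)²] = 5.046 kip/in.
Capacity per unit length: φr_n = 0.75 × 0.6 × 60 × (0.707 × 0.625) = 11.93 kip/in.
5.046 ≤ 11.93 → adequate.

f_max ≈ 5.05 kip/in; adequate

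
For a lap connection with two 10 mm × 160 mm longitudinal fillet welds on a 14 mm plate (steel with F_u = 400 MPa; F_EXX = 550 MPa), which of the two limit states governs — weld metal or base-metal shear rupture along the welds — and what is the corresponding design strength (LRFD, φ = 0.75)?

t_e = 0.707 × 10 = 7.07 mm; L = 320 mm.
Weld metal: φR_n = 0.75 × 0.6 × 550 × 7.07 × 320 × 10⁻³ = 559.9 kN.
Base metal (shear rupture): φR_n = 0.75 × 0.6 × 400 × 14 × 320 × 10⁻³ = 806.4 kN.
Governing: weld metal.

φR_n ≈ 560 kN (weld metal governs)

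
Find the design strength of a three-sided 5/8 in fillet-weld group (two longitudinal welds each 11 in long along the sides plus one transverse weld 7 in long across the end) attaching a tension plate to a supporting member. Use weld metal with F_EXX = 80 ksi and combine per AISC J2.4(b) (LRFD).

φR_n ≈ 464 kips

t_e = 0.707 × 0.625 = 0.4419 in.
R_nwl = 0.6 × 80 × 0.4419 × 22 = 466.6 kips (longitudinal, 2 welds).
R_nwt = 0.6 × 80 × 0.4419 × 7 = 148.5 kips (transverse, base value).
(i) R_nwl + R_nwt = 615.1 kips; (ii) 0.85 R_nwl + 1.5 R_nwt = 619.3 kips.
R_n = max = 619.3 kips [governs: (ii)]; φR_n = 464.5 kips.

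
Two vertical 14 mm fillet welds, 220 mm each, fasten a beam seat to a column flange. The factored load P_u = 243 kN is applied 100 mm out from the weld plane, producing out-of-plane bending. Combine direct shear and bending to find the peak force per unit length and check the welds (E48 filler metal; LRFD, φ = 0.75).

E48XX → F_EXX = 480 MPa.
L_w = 2 × 220 = 440 mm; section modulus (unit throat) S = 2 × L²/6 = 16130 mm².
Direct shear f_v = P/L_w = 243×10³/440 = 552.3 N/mm.
Moment M = P × e = 243×10³ × 100 = 24300000 N·mm; bending f_b = M/S = 1506 N/mm.
f_max = √(f_v² + f_b²) = √(552.3² + 1506²) = 1604 N/mm.
φr_n = 0.75 × 0.6 × 480 × (0.707 × 14) = 2138 N/mm → adequate.

f_max ≈ 1600 N/mm; adequate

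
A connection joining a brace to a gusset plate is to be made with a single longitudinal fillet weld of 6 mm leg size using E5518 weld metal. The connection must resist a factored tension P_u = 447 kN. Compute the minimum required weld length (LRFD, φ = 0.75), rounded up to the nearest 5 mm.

L = 430 mm

E55XX → F_EXX = 550 MPa.
Throat t_e = 0.707 × 6 = 4.242 mm.
φr_n = 0.75 × 0.6 × 550 × 4.242 × 10⁻³ = 1.05 kN/mm.
L_req = P_u / φr_n = 447 / 1.05 = 425.8 mm total.
Round up → use L = 430 mm.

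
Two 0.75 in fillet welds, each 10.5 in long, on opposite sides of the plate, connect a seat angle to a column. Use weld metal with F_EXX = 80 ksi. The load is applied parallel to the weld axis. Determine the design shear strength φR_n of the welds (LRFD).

φR_n ≈ 401 kip

Effective throat t_e = 0.707 × 0.75 = 0.5302 in.
Total length L = 21 in; A_we = 0.5302 × 21 = 11.14 in².
F_nw = 0.6 F_EXX = 0.6 × 80 = 48 ksi.
φR_n = 0.75 × 48 × 11.14 = 400.9 kip.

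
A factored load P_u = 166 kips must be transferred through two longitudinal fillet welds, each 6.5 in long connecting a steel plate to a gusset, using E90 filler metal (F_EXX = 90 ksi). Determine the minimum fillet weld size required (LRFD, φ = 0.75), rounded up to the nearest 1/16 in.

w = 1/2 in

Total weld length L = 13 in.
Required throat t_e = P_u / (φ × 0.6 F_EXX × L) = 166 / (0.75 × 0.6 × 90 × 13) = 0.3153 in.
Required leg w = t_e / 0.707 = 0.446 in → use 1/2 in.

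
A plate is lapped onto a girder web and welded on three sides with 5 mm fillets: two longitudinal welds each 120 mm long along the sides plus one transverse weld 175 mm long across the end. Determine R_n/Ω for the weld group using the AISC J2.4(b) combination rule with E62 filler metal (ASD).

R_n/Ω ≈ 307 kN

E62XX → F_EXX = 620 MPa.
t_e = 0.707 × 5 = 3.535 mm.
R_nwl = 0.6 × 620 × 3.535 × 240 × 10⁻³ = 315.6 kN (longitudinal, 2 welds).
R_nwt = 0.6 × 620 × 3.535 × 175 × 10⁻³ = 230.1 kN (transverse, base value).
(i) R_nwl + R_nwt = 545.7 kN; (ii) 0.85 R_nwl + 1.5 R_nwt = 613.5 kN.
R_n = max = 613.5 kN [governs: (ii)]; R_n/Ω = 306.7 kN.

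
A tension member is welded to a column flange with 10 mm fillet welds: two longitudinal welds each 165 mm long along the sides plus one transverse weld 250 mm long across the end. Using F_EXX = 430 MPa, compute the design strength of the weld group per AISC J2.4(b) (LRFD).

φR_n ≈ 897 kN

t_e = 0.707 × 10 = 7.07 mm.
R_nwl = 0.6 × 430 × 7.07 × 330 × 10⁻³ = 601.9 kN (longitudinal, 2 welds).
R_nwt = 0.6 × 430 × 7.07 × 250 × 10⁻³ = 456 kN (transverse, base value).
(i) R_nwl + R_nwt = 1058 kN; (ii) 0.85 R_nwl + 1.5 R_nwt = 1196 kN.
R_n = max = 1196 kN [governs: (ii)]; φR_n = 896.8 kN.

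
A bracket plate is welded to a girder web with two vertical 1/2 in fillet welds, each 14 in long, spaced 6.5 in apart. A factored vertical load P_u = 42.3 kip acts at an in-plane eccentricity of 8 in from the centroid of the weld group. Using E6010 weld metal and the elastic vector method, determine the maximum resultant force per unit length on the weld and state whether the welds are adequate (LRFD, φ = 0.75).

f_max ≈ 4.33 kip/in; adequate

E60XX → F_EXX = 60 ksi.
Total weld length L_w = 28 in. Treat welds as unit-width lines.
Polar moment about centroid: J = 2[d³/12 + d(b/2)²] = 2[14³/12 + 14×3.25²] = 753.1 in³.
Direct shear f_v = P/L_w = 42.3 / 28 = 1.511 kip/in (vertical).
Torsion M = P·e = 42.3 × 8 = 338.4 kip·in.
Critical point at (x, y) = (3.25, 7) from centroid. f_tx = M·y/J = 3.145 kip/in; f_ty = M·x/J = 1.46 kip/in.
Resultant f_max = √[f_tx² + (f_v + f_ty)²] = √[3.145² + (1.511 + 1.46)²] = 4.327 kip/in.
Capacity per unit length: φr_n = 0.75 × 0.6 × 60 × (0.707 × 0.5) = 9.544 kip/in.
4.327 ≤ 9.544 → adequate.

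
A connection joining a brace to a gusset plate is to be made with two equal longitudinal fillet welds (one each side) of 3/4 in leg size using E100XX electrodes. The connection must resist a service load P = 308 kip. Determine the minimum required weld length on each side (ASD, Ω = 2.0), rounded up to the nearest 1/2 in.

E100XX → F_EXX = 100 ksi.
Throat t_e = 0.707 × 0.75 = 0.5302 in.
r_n/Ω = (0.6 × 100 × 0.5302) / 2.0 = 15.91 kip/in.
L_req = P / (r_n/Ω) = 308 / 15.91 = 19.36 in total.
Per side: 19.36 / 2 = 9.681 in.
Round up → use L = 10 in on each side.

L = 10 in on each side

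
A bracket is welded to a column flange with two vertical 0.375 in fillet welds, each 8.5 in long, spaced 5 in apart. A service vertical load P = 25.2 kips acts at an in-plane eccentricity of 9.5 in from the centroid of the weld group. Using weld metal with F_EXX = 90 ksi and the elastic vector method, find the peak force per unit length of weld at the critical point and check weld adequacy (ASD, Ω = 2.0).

Total weld length L_w = 17 in. Treat welds as unit-width lines.
Polar moment about centroid: J = 2[d³/12 + d(b/2)²] = 2[8.5³/12 + 8.5×2.5²] = 208.6 in³.
Direct shear f_v = P/L_w = 25.2 / 17 = 1.482 kip/in (vertical).
Torsion M = P·e = 25.2 × 9.5 = 239.4 kip·in.
Critical point at (x, y) = (2.5, 4.25) from centroid. f_tx = M·y/J = 4.877 kip/in; f_ty = M·x/J = 2.869 kip/in.
Resultant f_max = √[f_tx² + (f_v + f_ty)²] = √[4.877² + (1.482 + 2.869)²] = 6.536 kip/in.
Capacity per unit length: r_n/Ω = (1/2.0) × 0.6 × 90 × (0.707 × 0.375) = 7.158 kip/in.
6.536 ≤ 7.158 → adequate.

f_max ≈ 6.54 kip/in; adequate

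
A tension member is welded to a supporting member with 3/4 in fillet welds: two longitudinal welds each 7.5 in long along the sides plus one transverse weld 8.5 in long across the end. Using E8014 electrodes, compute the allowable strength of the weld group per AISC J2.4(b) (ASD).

E80XX → F_EXX = 80 ksi.
t_e = 0.707 × 0.75 = 0.5302 in.
R_nwl = 0.6 × 80 × 0.5302 × 15 = 381.8 kips (longitudinal, 2 welds).
R_nwt = 0.6 × 80 × 0.5302 × 8.5 = 216.3 kips (transverse, base value).
(i) R_nwl + R_nwt = 598.1 kips; (ii) 0.85 R_nwl + 1.5 R_nwt = 649 kips.
R_n = max = 649 kips [governs: (ii)]; R_n/Ω = 324.5 kips.

R_n/Ω ≈ 325 kips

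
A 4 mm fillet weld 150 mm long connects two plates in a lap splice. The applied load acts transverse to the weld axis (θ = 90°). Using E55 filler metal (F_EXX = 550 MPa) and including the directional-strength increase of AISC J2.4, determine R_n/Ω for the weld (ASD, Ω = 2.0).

R_n/Ω ≈ 105 kN

t_e = 0.707 × 4 = 2.828 mm; A_we = 2.828 × 150 = 424.2 mm².
Directional factor: 1.0 + 0.5 sin^1.5(90°) = 1.5.
F_nw = 0.6 × 550 × 1.5 = 495 MPa.
R_n/Ω = (495 × 424.2) / 2.0 × 10⁻³ = 105 kN.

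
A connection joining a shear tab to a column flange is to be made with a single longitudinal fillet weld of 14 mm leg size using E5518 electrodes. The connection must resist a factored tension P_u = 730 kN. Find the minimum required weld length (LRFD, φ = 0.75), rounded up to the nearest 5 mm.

E55XX → F_EXX = 550 MPa.
Throat t_e = 0.707 × 14 = 9.898 mm.
φr_n = 0.75 × 0.6 × 550 × 9.898 × 10⁻³ = 2.45 kN/mm.
L_req = P_u / φr_n = 730 / 2.45 = 298 mm total.
Round up → use L = 300 mm.

L = 300 mm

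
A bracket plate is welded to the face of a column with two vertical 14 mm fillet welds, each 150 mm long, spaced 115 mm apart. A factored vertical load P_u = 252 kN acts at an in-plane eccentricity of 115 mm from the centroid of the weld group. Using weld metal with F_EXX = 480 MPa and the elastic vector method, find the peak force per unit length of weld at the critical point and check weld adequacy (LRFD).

Total weld length L_w = 300 mm. Treat welds as unit-width lines.
Polar moment about centroid: J = 2[d³/12 + d(b/2)²] = 2[150³/12 + 150×57.5²] = 1554000 mm³.
Direct shear f_v = P/L_w = 252×10³ / 300 = 840 N/mm (vertical).
Torsion M = P·e = 252×10³ × 115 = 28980000 N·mm.
Critical point at (x, y) = (57.5, 75) from centroid. f_tx = M·y/J = 1398 N/mm; f_ty = M·x/J = 1072 N/mm.
Resultant f_max = √[f_tx² + (f_v + f_ty)²] = √[1398² + (840 + 1072)²] = 2369 N/mm.
Capacity per unit length: φr_n = 0.75 × 0.6 × 480 × (0.707 × 14) = 2138 N/mm.
2369 > 2138 → NOT adequate.

f_max ≈ 2370 N/mm; NOT adequate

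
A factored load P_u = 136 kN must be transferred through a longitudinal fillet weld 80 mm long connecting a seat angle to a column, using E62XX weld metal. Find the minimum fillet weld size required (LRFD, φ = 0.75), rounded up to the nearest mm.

w = 9 mm

E62XX → F_EXX = 620 MPa.
Total weld length L = 80 mm.
Required throat t_e = P_u / (φ × 0.6 F_EXX × L) = 136 / (0.75 × 0.6 × 620 × 80 × 10⁻³) = 6.093 mm.
Required leg w = t_e / 0.707 = 8.618 mm → use 9 mm.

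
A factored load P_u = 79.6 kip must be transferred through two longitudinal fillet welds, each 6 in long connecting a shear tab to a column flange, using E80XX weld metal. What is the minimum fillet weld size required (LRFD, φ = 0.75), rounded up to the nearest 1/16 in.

w = 5/16 in

E80XX → F_EXX = 80 ksi.
Total weld length L = 12 in.
Required throat t_e = P_u / (φ × 0.6 F_EXX × L) = 79.6 / (0.75 × 0.6 × 80 × 12) = 0.1843 in.
Required leg w = t_e / 0.707 = 0.2606 in → use 5/16 in.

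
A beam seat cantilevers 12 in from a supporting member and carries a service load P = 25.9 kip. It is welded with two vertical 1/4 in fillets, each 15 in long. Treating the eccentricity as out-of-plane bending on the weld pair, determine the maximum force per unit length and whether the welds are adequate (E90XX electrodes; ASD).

E90XX → F_EXX = 90 ksi.
L_w = 2 × 15 = 30 in; section modulus (unit throat) S = 2 × L²/6 = 75 in².
Direct shear f_v = P/L_w = 25.9/30 = 0.8633 kip/in.
Moment M = P × e = 25.9 × 12 = 310.8 kip·in; bending f_b = M/S = 4.144 kip/in.
f_max = √(f_v² + f_b²) = √(0.8633² + 4.144²) = 4.233 kip/in.
r_n/Ω = (1/2.0) × 0.6 × 90 × (0.707 × 0.25) = 4.772 kip/in → adequate.

f_max ≈ 4.23 kip/in; adequate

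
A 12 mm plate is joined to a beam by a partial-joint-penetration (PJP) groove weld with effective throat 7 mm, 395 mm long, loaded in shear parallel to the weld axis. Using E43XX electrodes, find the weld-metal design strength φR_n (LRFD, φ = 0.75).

E43XX → F_EXX = 430 MPa.
Effective throat (given) t_e = 7 mm.
A_we = 7 × 395 = 2765 mm².
F_nw = 0.6 F_EXX = 258 MPa.
φR_n = 0.75 × 258 × 2765 × 10⁻³ = 535 kN.

φR_n ≈ 535 kN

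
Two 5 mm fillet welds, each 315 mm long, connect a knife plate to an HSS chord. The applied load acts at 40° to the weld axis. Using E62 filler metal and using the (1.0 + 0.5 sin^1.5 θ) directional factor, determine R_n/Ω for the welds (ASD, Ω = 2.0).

E62XX → F_EXX = 620 MPa.
t_e = 0.707 × 5 = 3.535 mm; A_we = 3.535 × 630 = 2227 mm².
Directional factor: 1.0 + 0.5 sin^1.5(40°) = 1.258.
F_nw = 0.6 × 620 × 1.258 = 467.9 MPa.
R_n/Ω = (467.9 × 2227) / 2.0 × 10⁻³ = 521 kN.

R_n/Ω ≈ 521 kN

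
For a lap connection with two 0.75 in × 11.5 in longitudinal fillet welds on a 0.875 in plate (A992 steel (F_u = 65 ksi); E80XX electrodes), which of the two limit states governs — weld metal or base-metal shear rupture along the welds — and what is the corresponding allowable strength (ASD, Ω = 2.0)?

R_n/Ω ≈ 293 kips (weld metal governs)

E80XX → F_EXX = 80 ksi.
t_e = 0.707 × 0.75 = 0.5302 in; L = 23 in.
Weld metal: R_n/Ω = (1/2.0) × 0.6 × 80 × 0.5302 × 23 = 292.7 kips.
Base metal (shear rupture): R_n/Ω = (1/2.0) × 0.6 × 65 × 0.875 × 23 = 392.4 kips.
Governing: weld metal.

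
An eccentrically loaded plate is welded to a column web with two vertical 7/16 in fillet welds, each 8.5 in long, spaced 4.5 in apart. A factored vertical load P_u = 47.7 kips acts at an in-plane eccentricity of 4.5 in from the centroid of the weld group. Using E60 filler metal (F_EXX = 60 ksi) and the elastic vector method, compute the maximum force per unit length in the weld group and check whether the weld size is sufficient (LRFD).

f_max ≈ 7.23 kip/in; adequate

Total weld length L_w = 17 in. Treat welds as unit-width lines.
Polar moment about centroid: J = 2[d³/12 + d(b/2)²] = 2[8.5³/12 + 8.5×2.25²] = 188.4 in³.
Direct shear f_v = P/L_w = 47.7 / 17 = 2.806 kip/in (vertical).
Torsion M = P·e = 47.7 × 4.5 = 214.65 kip·in.
Critical point at (x, y) = (2.25, 4.25) from centroid. f_tx = M·y/J = 4.842 kip/in; f_ty = M·x/J = 2.563 kip/in.
Resultant f_max = √[f_tx² + (f_v + f_ty)²] = √[4.842² + (2.806 + 2.563)²] = 7.23 kip/in.
Capacity per unit length: φr_n = 0.75 × 0.6 × 60 × (0.707 × 0.4375) = 8.351 kip/in.
7.23 ≤ 8.351 → adequate.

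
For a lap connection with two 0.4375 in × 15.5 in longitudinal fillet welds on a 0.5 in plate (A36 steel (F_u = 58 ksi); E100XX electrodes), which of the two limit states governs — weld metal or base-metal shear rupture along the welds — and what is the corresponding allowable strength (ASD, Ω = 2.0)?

R_n/Ω ≈ 270 kips (base-metal shear rupture governs)

E100XX → F_EXX = 100 ksi.
t_e = 0.707 × 0.4375 = 0.3093 in; L = 31 in.
Weld metal: R_n/Ω = (1/2.0) × 0.6 × 100 × 0.3093 × 31 = 287.7 kips.
Base metal (shear rupture): R_n/Ω = (1/2.0) × 0.6 × 58 × 0.5 × 31 = 269.7 kips.
Governing: base-metal shear rupture.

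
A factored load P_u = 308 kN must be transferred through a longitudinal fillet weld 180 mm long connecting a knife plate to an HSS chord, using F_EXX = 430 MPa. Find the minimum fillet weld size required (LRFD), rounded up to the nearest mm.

Total weld length L = 180 mm.
Required throat t_e = P_u / (φ × 0.6 F_EXX × L) = 308 / (0.75 × 0.6 × 430 × 180 × 10⁻³) = 8.843 mm.
Required leg w = t_e / 0.707 = 12.51 mm → use 13 mm.

w = 13 mm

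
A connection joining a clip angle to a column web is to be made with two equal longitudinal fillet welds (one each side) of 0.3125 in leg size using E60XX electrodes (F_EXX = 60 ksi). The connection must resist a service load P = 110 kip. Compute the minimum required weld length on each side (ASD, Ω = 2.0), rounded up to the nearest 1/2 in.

L = 14 in on each side

Throat t_e = 0.707 × 0.3125 = 0.2209 in.
r_n/Ω = (0.6 × 60 × 0.2209) / 2.0 = 3.977 kip/in.
L_req = P / (r_n/Ω) = 110 / 3.977 = 27.66 in total.
Per side: 27.66 / 2 = 13.83 in.
Round up → use L = 14 in on each side.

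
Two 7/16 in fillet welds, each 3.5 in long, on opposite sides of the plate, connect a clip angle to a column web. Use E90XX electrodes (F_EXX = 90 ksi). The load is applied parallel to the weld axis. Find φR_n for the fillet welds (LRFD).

Effective throat t_e = 0.707 × 0.4375 = 0.3093 in.
Total length L = 7 in; A_we = 0.3093 × 7 = 2.165 in².
F_nw = 0.6 F_EXX = 0.6 × 90 = 54 ksi.
φR_n = 0.75 × 54 × 2.165 = 87.69 kips.

φR_n ≈ 87.7 kips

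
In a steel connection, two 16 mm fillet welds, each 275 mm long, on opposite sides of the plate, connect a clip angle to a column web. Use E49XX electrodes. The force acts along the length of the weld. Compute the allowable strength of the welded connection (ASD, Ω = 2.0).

R_n/Ω ≈ 915 kN

E49XX → F_EXX = 490 MPa.
Effective throat t_e = 0.707 × 16 = 11.31 mm.
Total length L = 550 mm; A_we = 11.31 × 550 = 6222 mm².
F_nw = 0.6 F_EXX = 0.6 × 490 = 294 MPa.
R_n = 294 × 6222 × 10⁻³ = 1829 kN; R_n/Ω = 1829/2.0 = 914.6 kN.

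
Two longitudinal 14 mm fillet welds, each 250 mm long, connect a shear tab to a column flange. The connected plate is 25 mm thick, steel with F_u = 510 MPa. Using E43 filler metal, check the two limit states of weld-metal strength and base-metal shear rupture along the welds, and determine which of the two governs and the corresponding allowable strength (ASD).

R_n/Ω ≈ 638 kN (weld metal governs)

E43XX → F_EXX = 430 MPa.
t_e = 0.707 × 14 = 9.898 mm; L = 500 mm.
Weld metal: R_n/Ω = (1/2.0) × 0.6 × 430 × 9.898 × 500 × 10⁻³ = 638.4 kN.
Base metal (shear rupture): R_n/Ω = (1/2.0) × 0.6 × 510 × 25 × 500 × 10⁻³ = 1912 kN.
Governing: weld metal.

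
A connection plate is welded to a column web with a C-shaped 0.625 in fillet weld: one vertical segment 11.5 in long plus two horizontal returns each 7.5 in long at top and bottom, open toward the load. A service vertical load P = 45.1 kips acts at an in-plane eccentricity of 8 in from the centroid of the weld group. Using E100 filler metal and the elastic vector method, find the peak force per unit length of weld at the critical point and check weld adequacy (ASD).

f_max ≈ 4.94 kip/in; adequate

E100XX → F_EXX = 100 ksi.
Total weld length L_w = 26.5 in. Treat welds as unit-width lines.
Centroid: x̄ = 2×7.5×3.75 / 26.5 = 2.123 in from the vertical weld.
Polar moment about centroid: J = I_x + I_y = [11.5³/12 + 2×7.5×5.75²] + [11.5×2.123² + 2(7.5³/12 + 7.5×1.627²)] = 784.5 in³.
Direct shear f_v = P/L_w = 45.1 / 26.5 = 1.702 kip/in (vertical).
Torsion M = P·e = 45.1 × 8 = 360.8 kip·in.
Critical point at (x, y) = (5.377, 5.75) from centroid. f_tx = M·y/J = 2.644 kip/in; f_ty = M·x/J = 2.473 kip/in.
Resultant f_max = √[f_tx² + (f_v + f_ty)²] = √[2.644² + (1.702 + 2.473)²] = 4.942 kip/in.
Capacity per unit length: r_n/Ω = (1/2.0) × 0.6 × 100 × (0.707 × 0.625) = 13.26 kip/in.
4.942 ≤ 13.26 → adequate.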